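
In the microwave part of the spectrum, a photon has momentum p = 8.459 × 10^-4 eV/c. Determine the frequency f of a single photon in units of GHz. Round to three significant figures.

Use h = 6.62607015 × 10^-34 J·s, c = 2.99792458 × 10^8 m/s, 1 eV = 1.602176634 × 10^-19 J.
In SI units: p = 8.459 × 10^-4 eV/c = 4.5207 × 10^-31 kg·m/s.
The photon relation is f = pc/h, giving f = 2.045 × 10^11 Hz.
Converting to GHz: f = 204.5 GHz ≈ 205 GHz.

205 GHz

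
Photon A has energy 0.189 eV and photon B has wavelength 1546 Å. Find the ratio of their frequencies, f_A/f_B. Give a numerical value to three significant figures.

0.0236

f_A = 4.570e13 Hz (from energy = 0.189 eV, via f = E/h).
f_B = 1.939e15 Hz (from wavelength = 1546 Å, via f = c/λ).
Ratio = 4.570e13 / 1.939e15 = 0.0236.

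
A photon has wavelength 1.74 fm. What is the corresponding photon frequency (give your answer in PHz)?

1.72 × 10^8 PHz

First convert: λ = 1.74 fm = 1.74 × 10^-15 m.
The photon relation is f = c/λ, giving f = 1.723 × 10^23 Hz.
Converting to PHz: f = 1.723 × 10^8 PHz ≈ 1.72 × 10^8 PHz.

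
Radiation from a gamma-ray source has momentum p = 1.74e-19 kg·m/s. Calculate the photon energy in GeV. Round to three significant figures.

Take c = 2.99792458e8 m/s, 1 eV = 1.602176634e-19 J.
Since E = pc for a photon, E = 5.216e-11 J.
Converting to GeV: E = 0.3256 GeV ≈ 0.326 GeV.

0.326 GeV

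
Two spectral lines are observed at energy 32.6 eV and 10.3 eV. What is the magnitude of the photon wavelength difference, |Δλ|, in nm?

Using λ = hc/E: λ₁ = 3.803e-8 m, λ₂ = 1.204e-7 m.
|Δλ| = |3.803e-8 − 1.204e-7| = 8.23e-8 m = 82.3 nm.

82.3 nm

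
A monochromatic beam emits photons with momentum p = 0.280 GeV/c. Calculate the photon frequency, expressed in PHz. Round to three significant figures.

6.77 × 10^7 PHz

Take h = 6.62607015 × 10^-34 J·s, c = 2.99792458 × 10^8 m/s, 1 eV = 1.602176634 × 10^-19 J.
Convert to SI: p = 0.280 GeV/c = 1.4964 × 10^-19 kg·m/s.
Apply f = pc/h: f = 6.770 × 10^22 Hz.
Converting to PHz: f = 6.770 × 10^7 PHz ≈ 6.77 × 10^7 PHz.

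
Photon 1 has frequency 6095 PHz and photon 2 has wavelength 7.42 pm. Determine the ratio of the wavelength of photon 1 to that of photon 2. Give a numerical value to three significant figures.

λ_1 = 4.919e-11 m (from frequency = 6095 PHz, via λ = c/f).
λ_2 = 7.420e-12 m (from wavelength = 7.42 pm, via λ given directly).
Ratio = 4.919e-11 / 7.420e-12 = 6.63.

6.63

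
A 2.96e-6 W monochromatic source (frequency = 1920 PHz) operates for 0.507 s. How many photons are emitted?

1.18e9 photons

Total energy: E_total = P·t = 2.96e-6 × 0.507 = 1.501e-6 J.
Per-photon energy: E = 1.272e-15 J.
N = E_total / E_photon = 1.18e9.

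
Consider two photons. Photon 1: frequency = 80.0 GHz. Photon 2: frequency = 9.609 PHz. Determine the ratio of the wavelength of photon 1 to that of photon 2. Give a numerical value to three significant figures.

1.20 × 10^5

λ_1 = 0.003747 m (from frequency = 80.0 GHz, via λ = c/f).
λ_2 = 3.120 × 10^-8 m (from frequency = 9.609 PHz, via λ = c/f).
Ratio = 0.003747 / 3.120 × 10^-8 = 1.20 × 10^5.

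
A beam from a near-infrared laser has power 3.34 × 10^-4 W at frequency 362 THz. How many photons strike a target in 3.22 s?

Total energy: E_total = P·t = 3.34 × 10^-4 × 3.22 = 0.001075 J.
Per-photon energy: E = 2.399 × 10^-19 J.
N = E_total / E_photon = 4.48 × 10^15.

4.48 × 10^15 photons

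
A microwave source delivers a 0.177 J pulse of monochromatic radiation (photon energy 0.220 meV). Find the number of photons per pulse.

5.02 × 10^21 photons

Per-photon energy: E = 3.525 × 10^-23 J (from energy = 0.220 meV).
N = E_total / E_photon = 0.177 J / 3.525 × 10^-23 J = 5.02 × 10^21.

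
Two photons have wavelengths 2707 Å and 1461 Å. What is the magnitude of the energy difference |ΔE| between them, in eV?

Using E = hc/λ: E₁ = 7.3382e-19 J, E₂ = 1.3596e-18 J.
|ΔE| = |7.3382e-19 − 1.3596e-18| = 6.26e-19 J = 3.91 eV.

3.91 eV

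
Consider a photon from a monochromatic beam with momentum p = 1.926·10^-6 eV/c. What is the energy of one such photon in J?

3.09·10^-25 J

Take c = 2.99792458·10^8 m/s, 1 eV = 1.602176634·10^-19 J.
Convert to SI: p = 1.926·10^-6 eV/c = 1.0293·10^-33 kg·m/s.
Since E = pc for a photon, E = 3.086·10^-25 J.
So E ≈ 3.09·10^-25 J.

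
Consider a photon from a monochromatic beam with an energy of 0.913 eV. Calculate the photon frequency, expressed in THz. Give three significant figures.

(h = 6.62607015e-34 J·s, 1 eV = 1.602176634e-19 J.)
In SI units: E = 0.913 eV = 1.4628e-19 J.
The photon relation is f = E/h, giving f = 2.208e14 Hz.
Converting to THz: f = 220.8 THz ≈ 221 THz.

221 THz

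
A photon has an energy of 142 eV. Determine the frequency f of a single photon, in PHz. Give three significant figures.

Convert to SI: E = 142 eV = 2.2751 × 10^-17 J.
Apply f = E/h: f = 3.434 × 10^16 Hz.
Converting to PHz: f = 34.34 PHz ≈ 34.3 PHz.

34.3 PHz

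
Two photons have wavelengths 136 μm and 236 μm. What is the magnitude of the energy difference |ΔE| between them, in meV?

3.86 meV

Using E = hc/λ: E₁ = 1.461 × 10^-21 J, E₂ = 8.417 × 10^-22 J.
|ΔE| = |1.461 × 10^-21 − 8.417 × 10^-22| = 6.19 × 10^-22 J = 3.86 meV.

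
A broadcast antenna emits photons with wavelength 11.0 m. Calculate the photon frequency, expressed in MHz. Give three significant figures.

For a photon f = c/λ, so f = 2.725·10^7 Hz.
Converting to MHz: f = 27.25 MHz ≈ 27.3 MHz.

27.3 MHz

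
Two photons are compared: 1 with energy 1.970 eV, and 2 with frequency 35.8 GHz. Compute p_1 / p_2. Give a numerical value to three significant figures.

p_1 = 1.053e-27 kg·m/s (from energy = 1.970 eV, via p = E/c).
p_2 = 7.913e-32 kg·m/s (from frequency = 35.8 GHz, via p = hf/c).
Ratio = 1.053e-27 / 7.913e-32 = 1.33e4.

1.33e4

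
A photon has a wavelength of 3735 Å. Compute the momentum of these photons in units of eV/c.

3.32 eV/c

Convert to SI: λ = 3735 Å = 3.735e-7 m.
For a photon p = h/λ, so p = 1.774e-27 kg·m/s.
Converting to eV/c: p = 3.320 eV/c ≈ 3.32 eV/c.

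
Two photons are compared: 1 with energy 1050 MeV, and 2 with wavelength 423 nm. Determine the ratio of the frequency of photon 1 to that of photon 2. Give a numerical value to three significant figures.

f_1 = 2.539·10^23 Hz (from energy = 1050 MeV, via f = E/h).
f_2 = 7.087·10^14 Hz (from wavelength = 423 nm, via f = c/λ).
Ratio = 2.539·10^23 / 7.087·10^14 = 3.58·10^8.

3.58·10^8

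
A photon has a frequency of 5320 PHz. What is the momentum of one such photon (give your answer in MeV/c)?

0.0220 MeV/c

First convert: f = 5320 PHz = 5.32e18 Hz.
Apply p = hf/c: p = 1.176e-23 kg·m/s.
Converting to MeV/c: p = 0.02200 MeV/c ≈ 0.0220 MeV/c.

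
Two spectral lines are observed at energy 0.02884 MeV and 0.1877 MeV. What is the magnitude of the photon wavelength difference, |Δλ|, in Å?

0.364 Å

Using λ = hc/E: λ₁ = 4.2990e-11 m, λ₂ = 6.6054e-12 m.
|Δλ| = |4.2990e-11 − 6.6054e-12| = 3.64e-11 m = 0.364 Å.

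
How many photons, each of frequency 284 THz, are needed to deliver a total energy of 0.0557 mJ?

2.96 × 10^14 photons

Per-photon energy: E = 1.882 × 10^-19 J (from frequency = 284 THz).
N = E_total / E_photon = 5.57 × 10^-5 J / 1.882 × 10^-19 J = 2.96 × 10^14.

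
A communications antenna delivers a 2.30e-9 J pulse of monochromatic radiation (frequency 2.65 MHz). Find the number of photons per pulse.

Per-photon energy: E = 1.756e-27 J (from frequency = 2.65 MHz).
N = E_total / E_photon = 2.30e-9 J / 1.756e-27 J = 1.31e18.

1.31e18 photons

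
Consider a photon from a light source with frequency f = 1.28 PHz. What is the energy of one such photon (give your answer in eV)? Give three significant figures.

5.29 eV

Use h = 6.62607015e-34 J·s, 1 eV = 1.602176634e-19 J.
In SI units: f = 1.28 PHz = 1.28e15 Hz.
For a photon E = hf, so E = 8.481e-19 J.
Converting to eV: E = 5.294 eV ≈ 5.29 eV.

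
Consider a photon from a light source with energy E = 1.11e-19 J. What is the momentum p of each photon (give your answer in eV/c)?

0.693 eV/c

The photon relation is p = E/c, giving p = 3.703e-28 kg·m/s.
Converting to eV/c: p = 0.6928 eV/c ≈ 0.693 eV/c.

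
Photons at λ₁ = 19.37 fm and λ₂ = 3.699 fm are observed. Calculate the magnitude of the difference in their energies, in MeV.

271 MeV

Using E = hc/λ: E₁ = 1.0255e-11 J, E₂ = 5.3702e-11 J.
|ΔE| = |1.0255e-11 − 5.3702e-11| = 4.34e-11 J = 271 MeV.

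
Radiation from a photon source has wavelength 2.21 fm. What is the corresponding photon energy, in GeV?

0.561 GeV

Take h = 6.62607015e-34 J·s, c = 2.99792458e8 m/s, 1 eV = 1.602176634e-19 J.
Convert to SI: λ = 2.21 fm = 2.21e-15 m.
The photon relation is E = hc/λ, giving E = 8.988e-11 J.
Converting to GeV: E = 0.5610 GeV ≈ 0.561 GeV.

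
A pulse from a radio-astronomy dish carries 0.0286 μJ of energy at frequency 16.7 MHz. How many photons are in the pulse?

Per-photon energy: E = 1.107 × 10^-26 J (from frequency = 16.7 MHz).
N = E_total / E_photon = 2.86 × 10^-8 J / 1.107 × 10^-26 J = 2.58 × 10^18.

2.58 × 10^18 photons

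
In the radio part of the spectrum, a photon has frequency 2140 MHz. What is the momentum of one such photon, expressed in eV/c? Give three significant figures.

Take h = 6.62607015 × 10^-34 J·s, c = 2.99792458 × 10^8 m/s, 1 eV = 1.602176634 × 10^-19 J.
First convert: f = 2140 MHz = 2.14 × 10^9 Hz.
For a photon p = hf/c, so p = 4.730 × 10^-33 kg·m/s.
Converting to eV/c: p = 8.850 × 10^-6 eV/c ≈ 8.85 × 10^-6 eV/c.

8.85 × 10^-6 eV/c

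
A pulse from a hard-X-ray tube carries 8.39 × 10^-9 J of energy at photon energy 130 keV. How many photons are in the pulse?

4.03 × 10^5 photons

Per-photon energy: E = 2.083 × 10^-14 J (from energy = 130 keV).
N = E_total / E_photon = 8.39 × 10^-9 J / 2.083 × 10^-14 J = 4.03 × 10^5.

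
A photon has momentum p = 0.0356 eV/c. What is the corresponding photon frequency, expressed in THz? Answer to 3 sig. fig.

Take h = 6.62607015 × 10^-34 J·s, c = 2.99792458 × 10^8 m/s, 1 eV = 1.602176634 × 10^-19 J.
Convert to SI: p = 0.0356 eV/c = 1.9026 × 10^-29 kg·m/s.
Apply f = pc/h: f = 8.608 × 10^12 Hz.
Converting to THz: f = 8.608 THz ≈ 8.61 THz.

8.61 THz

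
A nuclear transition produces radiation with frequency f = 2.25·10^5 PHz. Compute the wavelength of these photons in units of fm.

1330 fm

Use c = 2.99792458·10^8 m/s.
First convert: f = 2.25·10^5 PHz = 2.25·10^20 Hz.
Since λ = c/f for a photon, λ = 1.332·10^-12 m.
Converting to fm: λ = 1332 fm ≈ 1330 fm.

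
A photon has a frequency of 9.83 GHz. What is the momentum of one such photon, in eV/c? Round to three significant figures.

Take h = 6.62607015·10^-34 J·s, c = 2.99792458·10^8 m/s, 1 eV = 1.602176634·10^-19 J.
In SI units: f = 9.83 GHz = 9.83·10^9 Hz.
The photon relation is p = hf/c, giving p = 2.173·10^-32 kg·m/s.
Converting to eV/c: p = 4.065·10^-5 eV/c ≈ 4.07·10^-5 eV/c.

4.07·10^-5 eV/c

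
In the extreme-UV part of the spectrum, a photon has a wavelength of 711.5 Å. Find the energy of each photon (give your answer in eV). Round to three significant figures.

(h = 6.62607015e-34 J·s, c = 2.99792458e8 m/s, 1 eV = 1.602176634e-19 J.)
In SI units: λ = 711.5 Å = 7.115e-8 m.
Apply E = hc/λ: E = 2.792e-18 J.
Converting to eV: E = 17.43 eV ≈ 17.4 eV.

17.4 eV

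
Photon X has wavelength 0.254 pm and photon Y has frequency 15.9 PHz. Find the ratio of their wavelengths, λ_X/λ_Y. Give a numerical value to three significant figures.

λ_X = 2.540e-13 m (from wavelength = 0.254 pm, via λ given directly).
λ_Y = 1.885e-8 m (from frequency = 15.9 PHz, via λ = c/f).
Ratio = 2.540e-13 / 1.885e-8 = 1.35e-5.

1.35e-5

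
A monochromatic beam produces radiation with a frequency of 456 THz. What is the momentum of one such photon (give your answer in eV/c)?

1.89 eV/c

In SI units: f = 456 THz = 4.56 × 10^14 Hz.
For a photon p = hf/c, so p = 1.008 × 10^-27 kg·m/s.
Converting to eV/c: p = 1.886 eV/c ≈ 1.89 eV/c.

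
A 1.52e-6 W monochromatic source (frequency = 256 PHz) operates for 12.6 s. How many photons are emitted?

1.13e11 photons

Total energy: E_total = P·t = 1.52e-6 × 12.6 = 1.915e-5 J.
Per-photon energy: E = 1.696e-16 J.
N = E_total / E_photon = 1.13e11.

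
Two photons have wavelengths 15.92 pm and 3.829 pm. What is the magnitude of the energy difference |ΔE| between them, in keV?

246 keV

Using E = hc/λ: E₁ = 1.2478 × 10^-14 J, E₂ = 5.1879 × 10^-14 J.
|ΔE| = |1.2478 × 10^-14 − 5.1879 × 10^-14| = 3.94 × 10^-14 J = 246 keV.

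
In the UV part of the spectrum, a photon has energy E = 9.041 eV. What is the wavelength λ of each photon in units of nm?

Take h = 6.62607015 × 10^-34 J·s, c = 2.99792458 × 10^8 m/s, 1 eV = 1.602176634 × 10^-19 J.
First convert: E = 9.041 eV = 1.4485 × 10^-18 J.
The photon relation is λ = hc/E, giving λ = 1.371 × 10^-7 m.
Converting to nm: λ = 137.1 nm ≈ 137 nm.

137 nm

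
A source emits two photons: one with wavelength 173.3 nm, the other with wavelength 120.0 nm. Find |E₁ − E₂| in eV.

3.18 eV

Using E = hc/λ: E₁ = 1.1462e-18 J, E₂ = 1.6554e-18 J.
|ΔE| = |1.1462e-18 − 1.6554e-18| = 5.09e-19 J = 3.18 eV.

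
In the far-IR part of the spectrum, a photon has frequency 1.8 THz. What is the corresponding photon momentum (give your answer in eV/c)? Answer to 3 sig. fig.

(h = 6.62607015e-34 J·s, c = 2.99792458e8 m/s, 1 eV = 1.602176634e-19 J.)
In SI units: f = 1.8 THz = 1.8e12 Hz.
Apply p = hf/c: p = 3.978e-30 kg·m/s.
Converting to eV/c: p = 0.007444 eV/c ≈ 7.44e-3 eV/c.

7.44e-3 eV/c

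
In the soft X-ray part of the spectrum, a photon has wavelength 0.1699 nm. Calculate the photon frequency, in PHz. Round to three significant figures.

Take c = 2.99792458 × 10^8 m/s.
Convert to SI: λ = 0.1699 nm = 1.699 × 10^-10 m.
Apply f = c/λ: f = 1.765 × 10^18 Hz.
Converting to PHz: f = 1765 PHz ≈ 1760 PHz.

1760 PHz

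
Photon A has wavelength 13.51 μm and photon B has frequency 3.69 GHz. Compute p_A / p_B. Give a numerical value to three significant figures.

6010

p_A = 4.905e-29 kg·m/s (from wavelength = 13.51 μm, via p = h/λ).
p_B = 8.156e-33 kg·m/s (from frequency = 3.69 GHz, via p = hf/c).
Ratio = 4.905e-29 / 8.156e-33 = 6010.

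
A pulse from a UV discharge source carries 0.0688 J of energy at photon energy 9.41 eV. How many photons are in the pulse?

Per-photon energy: E = 1.508 × 10^-18 J (from energy = 9.41 eV).
N = E_total / E_photon = 0.0688 J / 1.508 × 10^-18 J = 4.56 × 10^16.

4.56 × 10^16 photons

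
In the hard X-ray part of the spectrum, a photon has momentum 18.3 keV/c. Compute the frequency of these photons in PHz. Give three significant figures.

Convert to SI: p = 18.3 keV/c = 9.7800·10^-24 kg·m/s.
Since f = pc/h for a photon, f = 4.425·10^18 Hz.
Converting to PHz: f = 4425 PHz ≈ 4420 PHz.

4420 PHz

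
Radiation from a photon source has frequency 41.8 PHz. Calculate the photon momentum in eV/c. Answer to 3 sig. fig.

173 eV/c

Use h = 6.62607015e-34 J·s, c = 2.99792458e8 m/s, 1 eV = 1.602176634e-19 J.
In SI units: f = 41.8 PHz = 4.18e16 Hz.
The photon relation is p = hf/c, giving p = 9.239e-26 kg·m/s.
Converting to eV/c: p = 172.9 eV/c ≈ 173 eV/c.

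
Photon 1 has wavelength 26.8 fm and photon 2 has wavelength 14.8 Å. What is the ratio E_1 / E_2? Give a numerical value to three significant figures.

E_1 = 7.412e-12 J (from wavelength = 26.8 fm, via E = hc/λ).
E_2 = 1.342e-16 J (from wavelength = 14.8 Å, via E = hc/λ).
Ratio = 7.412e-12 / 1.342e-16 = 5.52e4.

5.52e4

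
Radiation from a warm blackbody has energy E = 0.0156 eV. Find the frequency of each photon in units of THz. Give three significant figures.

First convert: E = 0.0156 eV = 2.4994 × 10^-21 J.
For a photon f = E/h, so f = 3.772 × 10^12 Hz.
Converting to THz: f = 3.772 THz ≈ 3.77 THz.

3.77 THz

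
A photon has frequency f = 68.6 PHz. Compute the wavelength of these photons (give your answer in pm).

4370 pm

Take c = 2.99792458e8 m/s.
Convert to SI: f = 68.6 PHz = 6.86e16 Hz.
Apply λ = c/f: λ = 4.370e-9 m.
Converting to pm: λ = 4370 pm ≈ 4370 pm.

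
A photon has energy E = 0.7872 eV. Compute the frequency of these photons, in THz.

Take h = 6.62607015 × 10^-34 J·s, 1 eV = 1.602176634 × 10^-19 J.
In SI units: E = 0.7872 eV = 1.2612 × 10^-19 J.
For a photon f = E/h, so f = 1.903 × 10^14 Hz.
Converting to THz: f = 190.3 THz ≈ 190 THz.

190 THz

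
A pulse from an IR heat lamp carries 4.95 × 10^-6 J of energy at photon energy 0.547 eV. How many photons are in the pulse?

Per-photon energy: E = 8.764 × 10^-20 J (from energy = 0.547 eV).
N = E_total / E_photon = 4.95 × 10^-6 J / 8.764 × 10^-20 J = 5.65 × 10^13.

5.65 × 10^13 photons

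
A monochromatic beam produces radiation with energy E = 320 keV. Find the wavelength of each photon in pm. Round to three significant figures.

Take h = 6.62607015e-34 J·s, c = 2.99792458e8 m/s, 1 eV = 1.602176634e-19 J.
First convert: E = 320 keV = 5.1270e-14 J.
The photon relation is λ = hc/E, giving λ = 3.875e-12 m.
Converting to pm: λ = 3.875 pm ≈ 3.87 pm.

3.87 pm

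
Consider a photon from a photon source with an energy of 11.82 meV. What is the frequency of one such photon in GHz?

(h = 6.62607015e-34 J·s, 1 eV = 1.602176634e-19 J.)
In SI units: E = 11.82 meV = 1.8938e-21 J.
The photon relation is f = E/h, giving f = 2.858e12 Hz.
Converting to GHz: f = 2858 GHz ≈ 2860 GHz.

2860 GHz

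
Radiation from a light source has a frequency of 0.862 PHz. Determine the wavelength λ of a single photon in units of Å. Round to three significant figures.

3480 Å

In SI units: f = 0.862 PHz = 8.62e14 Hz.
Since λ = c/f for a photon, λ = 3.478e-7 m.
Converting to Å: λ = 3478 Å ≈ 3480 Å.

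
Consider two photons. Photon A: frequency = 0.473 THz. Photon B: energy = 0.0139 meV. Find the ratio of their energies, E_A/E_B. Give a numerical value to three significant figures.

141

E_A = 3.134e-22 J (from frequency = 0.473 THz, via E = hf).
E_B = 2.227e-24 J (from energy = 0.0139 meV, via E given directly).
Ratio = 3.134e-22 / 2.227e-24 = 141.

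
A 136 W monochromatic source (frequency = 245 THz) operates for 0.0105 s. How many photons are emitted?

8.80e18 photons

Total energy: E_total = P·t = 136 × 0.0105 = 1.428 J.
Per-photon energy: E = 1.623e-19 J.
N = E_total / E_photon = 8.80e18.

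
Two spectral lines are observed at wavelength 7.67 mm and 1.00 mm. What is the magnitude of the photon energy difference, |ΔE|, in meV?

Using E = hc/λ: E₁ = 2.590e-23 J, E₂ = 1.986e-22 J.
|ΔE| = |2.590e-23 − 1.986e-22| = 1.73e-22 J = 1.08 meV.

1.08 meV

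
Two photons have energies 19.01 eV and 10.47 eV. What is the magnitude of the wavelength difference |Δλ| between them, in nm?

53.2 nm

Using λ = hc/E: λ₁ = 6.5221 × 10^-8 m, λ₂ = 1.1842 × 10^-7 m.
|Δλ| = |6.5221 × 10^-8 − 1.1842 × 10^-7| = 5.32 × 10^-8 m = 53.2 nm.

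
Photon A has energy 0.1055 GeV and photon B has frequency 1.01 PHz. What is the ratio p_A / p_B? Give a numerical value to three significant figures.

2.53e7

p_A = 5.638e-20 kg·m/s (from energy = 0.1055 GeV, via p = E/c).
p_B = 2.232e-27 kg·m/s (from frequency = 1.01 PHz, via p = hf/c).
Ratio = 5.638e-20 / 2.232e-27 = 2.53e7.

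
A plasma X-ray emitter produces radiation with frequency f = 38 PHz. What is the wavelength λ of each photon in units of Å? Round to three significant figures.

78.9 Å

First convert: f = 38 PHz = 3.8 × 10^16 Hz.
For a photon λ = c/f, so λ = 7.889 × 10^-9 m.
Converting to Å: λ = 78.89 Å ≈ 78.9 Å.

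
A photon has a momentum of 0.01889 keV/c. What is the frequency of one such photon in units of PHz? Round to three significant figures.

4.57 PHz

(h = 6.62607015 × 10^-34 J·s, c = 2.99792458 × 10^8 m/s, 1 eV = 1.602176634 × 10^-19 J.)
First convert: p = 0.01889 keV/c = 1.0095 × 10^-26 kg·m/s.
The photon relation is f = pc/h, giving f = 4.568 × 10^15 Hz.
Converting to PHz: f = 4.568 PHz ≈ 4.57 PHz.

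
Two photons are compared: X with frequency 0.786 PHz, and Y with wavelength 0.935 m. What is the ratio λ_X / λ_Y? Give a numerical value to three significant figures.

4.08 × 10^-7

λ_X = 3.814 × 10^-7 m (from frequency = 0.786 PHz, via λ = c/f).
λ_Y = 0.9350 m (from wavelength = 0.935 m, via λ given directly).
Ratio = 3.814 × 10^-7 / 0.9350 = 4.08 × 10^-7.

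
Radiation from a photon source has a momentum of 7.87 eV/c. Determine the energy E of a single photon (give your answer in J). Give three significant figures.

1.26e-18 J

Use c = 2.99792458e8 m/s, 1 eV = 1.602176634e-19 J.
In SI units: p = 7.87 eV/c = 4.2060e-27 kg·m/s.
Apply E = pc: E = 1.261e-18 J.
So E ≈ 1.26e-18 J.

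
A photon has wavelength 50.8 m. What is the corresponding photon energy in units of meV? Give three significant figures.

2.44 × 10^-5 meV

Use h = 6.62607015 × 10^-34 J·s, c = 2.99792458 × 10^8 m/s, 1 eV = 1.602176634 × 10^-19 J.
Apply E = hc/λ: E = 3.910 × 10^-27 J.
Converting to meV: E = 2.441 × 10^-5 meV ≈ 2.44 × 10^-5 meV.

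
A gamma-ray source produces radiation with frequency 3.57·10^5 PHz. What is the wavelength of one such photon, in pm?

0.840 pm

Use c = 2.99792458·10^8 m/s.
Convert to SI: f = 3.57·10^5 PHz = 3.57·10^20 Hz.
Since λ = c/f for a photon, λ = 8.398·10^-13 m.
Converting to pm: λ = 0.8398 pm ≈ 0.840 pm.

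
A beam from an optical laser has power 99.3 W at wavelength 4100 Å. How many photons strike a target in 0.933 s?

1.91e20 photons

Total energy: E_total = P·t = 99.3 × 0.933 = 92.65 J.
Per-photon energy: E = 4.845e-19 J.
N = E_total / E_photon = 1.91e20.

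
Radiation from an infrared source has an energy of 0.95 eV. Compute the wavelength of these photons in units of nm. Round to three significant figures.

Use h = 6.62607015e-34 J·s, c = 2.99792458e8 m/s, 1 eV = 1.602176634e-19 J.
In SI units: E = 0.95 eV = 1.5221e-19 J.
The photon relation is λ = hc/E, giving λ = 1.305e-6 m.
Converting to nm: λ = 1305 nm ≈ 1310 nm.

1310 nm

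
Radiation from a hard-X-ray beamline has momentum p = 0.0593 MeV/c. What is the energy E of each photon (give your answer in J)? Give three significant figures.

9.50 × 10^-15 J

(c = 2.99792458 × 10^8 m/s, 1 eV = 1.602176634 × 10^-19 J.)
First convert: p = 0.0593 MeV/c = 3.1692 × 10^-23 kg·m/s.
Apply E = pc: E = 9.501 × 10^-15 J.
So E ≈ 9.50 × 10^-15 J.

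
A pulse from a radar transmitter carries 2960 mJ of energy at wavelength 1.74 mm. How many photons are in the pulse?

2.59·10^22 photons

Per-photon energy: E = 1.142·10^-22 J (from wavelength = 1.74 mm).
N = E_total / E_photon = 2.96 J / 1.142·10^-22 J = 2.59·10^22.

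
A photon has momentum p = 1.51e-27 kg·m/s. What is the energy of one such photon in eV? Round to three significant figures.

2.83 eV

Use c = 2.99792458e8 m/s, 1 eV = 1.602176634e-19 J.
Since E = pc for a photon, E = 4.527e-19 J.
Converting to eV: E = 2.825 eV ≈ 2.83 eV.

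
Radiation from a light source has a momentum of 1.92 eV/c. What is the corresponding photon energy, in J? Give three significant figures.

Take c = 2.99792458·10^8 m/s, 1 eV = 1.602176634·10^-19 J.
Convert to SI: p = 1.92 eV/c = 1.0261·10^-27 kg·m/s.
The photon relation is E = pc, giving E = 3.076·10^-19 J.
So E ≈ 3.08·10^-19 J.

3.08·10^-19 J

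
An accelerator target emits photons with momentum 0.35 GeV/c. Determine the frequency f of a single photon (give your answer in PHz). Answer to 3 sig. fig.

8.46·10^7 PHz

Use h = 6.62607015·10^-34 J·s, c = 2.99792458·10^8 m/s, 1 eV = 1.602176634·10^-19 J.
In SI units: p = 0.35 GeV/c = 1.8705·10^-19 kg·m/s.
The photon relation is f = pc/h, giving f = 8.463·10^22 Hz.
Converting to PHz: f = 8.463·10^7 PHz ≈ 8.46·10^7 PHz.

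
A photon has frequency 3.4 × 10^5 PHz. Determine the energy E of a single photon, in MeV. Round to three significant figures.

1.41 MeV

Use h = 6.62607015 × 10^-34 J·s, 1 eV = 1.602176634 × 10^-19 J.
Convert to SI: f = 3.4 × 10^5 PHz = 3.4 × 10^20 Hz.
The photon relation is E = hf, giving E = 2.253 × 10^-13 J.
Converting to MeV: E = 1.406 MeV ≈ 1.41 MeV.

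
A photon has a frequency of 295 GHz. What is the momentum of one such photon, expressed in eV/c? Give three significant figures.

Convert to SI: f = 295 GHz = 2.95 × 10^11 Hz.
The photon relation is p = hf/c, giving p = 6.520 × 10^-31 kg·m/s.
Converting to eV/c: p = 0.001220 eV/c ≈ 1.22 × 10^-3 eV/c.

1.22 × 10^-3 eV/c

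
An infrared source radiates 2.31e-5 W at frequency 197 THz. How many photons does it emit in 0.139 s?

2.46e13 photons

Total energy: E_total = P·t = 2.31e-5 × 0.139 = 3.211e-6 J.
Per-photon energy: E = 1.305e-19 J.
N = E_total / E_photon = 2.46e13.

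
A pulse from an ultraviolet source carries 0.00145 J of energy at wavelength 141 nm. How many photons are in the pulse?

Per-photon energy: E = 1.409e-18 J (from wavelength = 141 nm).
N = E_total / E_photon = 0.00145 J / 1.409e-18 J = 1.03e15.

1.03e15 photons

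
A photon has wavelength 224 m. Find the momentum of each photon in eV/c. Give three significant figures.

5.54e-9 eV/c

Since p = h/λ for a photon, p = 2.958e-36 kg·m/s.
Converting to eV/c: p = 5.535e-9 eV/c ≈ 5.54e-9 eV/c.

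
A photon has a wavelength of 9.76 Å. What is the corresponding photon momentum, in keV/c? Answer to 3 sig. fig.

1.27 keV/c

First convert: λ = 9.76 Å = 9.76e-10 m.
Since p = h/λ for a photon, p = 6.789e-25 kg·m/s.
Converting to keV/c: p = 1.270 keV/c ≈ 1.27 keV/c.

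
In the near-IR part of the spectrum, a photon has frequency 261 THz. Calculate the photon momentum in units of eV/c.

1.08 eV/c

Take h = 6.62607015 × 10^-34 J·s, c = 2.99792458 × 10^8 m/s, 1 eV = 1.602176634 × 10^-19 J.
Convert to SI: f = 261 THz = 2.61 × 10^14 Hz.
Since p = hf/c for a photon, p = 5.769 × 10^-28 kg·m/s.
Converting to eV/c: p = 1.079 eV/c ≈ 1.08 eV/c.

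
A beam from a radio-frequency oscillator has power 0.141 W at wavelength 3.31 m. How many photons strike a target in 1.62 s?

Total energy: E_total = P·t = 0.141 × 1.62 = 0.2284 J.
Per-photon energy: E = 6.001e-26 J.
N = E_total / E_photon = 3.81e24.

3.81e24 photons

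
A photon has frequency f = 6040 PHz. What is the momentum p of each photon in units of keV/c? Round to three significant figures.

Take h = 6.62607015e-34 J·s, c = 2.99792458e8 m/s, 1 eV = 1.602176634e-19 J.
Convert to SI: f = 6040 PHz = 6.04e18 Hz.
Since p = hf/c for a photon, p = 1.335e-23 kg·m/s.
Converting to keV/c: p = 24.98 keV/c ≈ 25.0 keV/c.

25.0 keV/c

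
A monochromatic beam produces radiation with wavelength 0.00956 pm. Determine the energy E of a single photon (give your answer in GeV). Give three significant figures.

0.130 GeV

(h = 6.62607015 × 10^-34 J·s, c = 2.99792458 × 10^8 m/s, 1 eV = 1.602176634 × 10^-19 J.)
Convert to SI: λ = 0.00956 pm = 9.56 × 10^-15 m.
Since E = hc/λ for a photon, E = 2.078 × 10^-11 J.
Converting to GeV: E = 0.1297 GeV ≈ 0.130 GeV.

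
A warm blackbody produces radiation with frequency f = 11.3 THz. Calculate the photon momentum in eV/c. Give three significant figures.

Convert to SI: f = 11.3 THz = 1.13 × 10^13 Hz.
Apply p = hf/c: p = 2.498 × 10^-29 kg·m/s.
Converting to eV/c: p = 0.04673 eV/c ≈ 0.0467 eV/c.

0.0467 eV/c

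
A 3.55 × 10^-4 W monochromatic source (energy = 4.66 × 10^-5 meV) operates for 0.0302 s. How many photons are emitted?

1.44 × 10^21 photons

Total energy: E_total = P·t = 3.55 × 10^-4 × 0.0302 = 1.072 × 10^-5 J.
Per-photon energy: E = 7.466 × 10^-27 J.
N = E_total / E_photon = 1.44 × 10^21.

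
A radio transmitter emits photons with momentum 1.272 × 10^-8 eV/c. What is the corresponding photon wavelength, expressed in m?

97.5 m

Use h = 6.62607015 × 10^-34 J·s, c = 2.99792458 × 10^8 m/s, 1 eV = 1.602176634 × 10^-19 J.
Convert to SI: p = 1.272 × 10^-8 eV/c = 6.7979 × 10^-36 kg·m/s.
For a photon λ = h/p, so λ = 97.47 m.
So λ ≈ 97.5 m.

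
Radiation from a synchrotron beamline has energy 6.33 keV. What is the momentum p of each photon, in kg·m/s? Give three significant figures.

3.38 × 10^-24 kg·m/s

Convert to SI: E = 6.33 keV = 1.0142 × 10^-15 J.
The photon relation is p = E/c, giving p = 3.383 × 10^-24 kg·m/s.
So p ≈ 3.38 × 10^-24 kg·m/s.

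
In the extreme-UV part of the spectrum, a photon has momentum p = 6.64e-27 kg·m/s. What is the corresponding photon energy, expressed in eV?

Use c = 2.99792458e8 m/s, 1 eV = 1.602176634e-19 J.
The photon relation is E = pc, giving E = 1.991e-18 J.
Converting to eV: E = 12.42 eV ≈ 12.4 eV.

12.4 eV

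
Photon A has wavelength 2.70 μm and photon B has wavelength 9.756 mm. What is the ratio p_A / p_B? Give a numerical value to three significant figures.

3610

p_A = 2.454·10^-28 kg·m/s (from wavelength = 2.70 μm, via p = h/λ).
p_B = 6.792·10^-32 kg·m/s (from wavelength = 9.756 mm, via p = h/λ).
Ratio = 2.454·10^-28 / 6.792·10^-32 = 3610.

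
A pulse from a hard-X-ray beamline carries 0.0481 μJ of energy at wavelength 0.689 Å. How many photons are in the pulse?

1.67 × 10^7 photons

Per-photon energy: E = 2.883 × 10^-15 J (from wavelength = 0.689 Å).
N = E_total / E_photon = 4.81 × 10^-8 J / 2.883 × 10^-15 J = 1.67 × 10^7.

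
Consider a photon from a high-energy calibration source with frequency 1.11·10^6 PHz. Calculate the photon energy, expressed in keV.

4590 keV

In SI units: f = 1.11·10^6 PHz = 1.11·10^21 Hz.
The photon relation is E = hf, giving E = 7.355·10^-13 J.
Converting to keV: E = 4591 keV ≈ 4590 keV.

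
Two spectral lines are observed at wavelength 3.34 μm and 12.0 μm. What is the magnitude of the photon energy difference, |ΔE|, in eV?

0.268 eV

Using E = hc/λ: E₁ = 5.947 × 10^-20 J, E₂ = 1.655 × 10^-20 J.
|ΔE| = |5.947 × 10^-20 − 1.655 × 10^-20| = 4.29 × 10^-20 J = 0.268 eV.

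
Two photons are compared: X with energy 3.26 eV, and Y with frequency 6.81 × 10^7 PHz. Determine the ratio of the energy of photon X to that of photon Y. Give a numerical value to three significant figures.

E_X = 5.223 × 10^-19 J (from energy = 3.26 eV, via E given directly).
E_Y = 4.512 × 10^-11 J (from frequency = 6.81 × 10^7 PHz, via E = hf).
Ratio = 5.223 × 10^-19 / 4.512 × 10^-11 = 1.16 × 10^-8.

1.16 × 10^-8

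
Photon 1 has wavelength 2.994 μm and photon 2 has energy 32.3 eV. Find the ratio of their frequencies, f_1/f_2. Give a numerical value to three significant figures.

f_1 = 1.001 × 10^14 Hz (from wavelength = 2.994 μm, via f = c/λ).
f_2 = 7.810 × 10^15 Hz (from energy = 32.3 eV, via f = E/h).
Ratio = 1.001 × 10^14 / 7.810 × 10^15 = 0.0128.

0.0128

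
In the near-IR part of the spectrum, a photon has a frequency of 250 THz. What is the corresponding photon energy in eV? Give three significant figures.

1.03 eV

In SI units: f = 250 THz = 2.5e14 Hz.
For a photon E = hf, so E = 1.657e-19 J.
Converting to eV: E = 1.034 eV ≈ 1.03 eV.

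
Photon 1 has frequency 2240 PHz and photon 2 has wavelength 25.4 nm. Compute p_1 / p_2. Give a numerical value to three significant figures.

p_1 = 4.951·10^-24 kg·m/s (from frequency = 2240 PHz, via p = hf/c).
p_2 = 2.609·10^-26 kg·m/s (from wavelength = 25.4 nm, via p = h/λ).
Ratio = 4.951·10^-24 / 2.609·10^-26 = 190.

190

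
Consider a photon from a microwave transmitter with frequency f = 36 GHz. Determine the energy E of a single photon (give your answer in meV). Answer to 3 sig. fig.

0.149 meV

Convert to SI: f = 36 GHz = 3.6e10 Hz.
For a photon E = hf, so E = 2.385e-23 J.
Converting to meV: E = 0.1489 meV ≈ 0.149 meV.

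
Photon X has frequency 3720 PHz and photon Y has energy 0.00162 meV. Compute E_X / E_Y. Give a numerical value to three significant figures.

9.50 × 10^9

E_X = 2.465 × 10^-15 J (from frequency = 3720 PHz, via E = hf).
E_Y = 2.596 × 10^-25 J (from energy = 0.00162 meV, via E given directly).
Ratio = 2.465 × 10^-15 / 2.596 × 10^-25 = 9.50 × 10^9.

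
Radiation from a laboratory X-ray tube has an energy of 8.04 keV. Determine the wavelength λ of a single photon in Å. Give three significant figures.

1.54 Å

Use h = 6.62607015e-34 J·s, c = 2.99792458e8 m/s, 1 eV = 1.602176634e-19 J.
First convert: E = 8.04 keV = 1.2882e-15 J.
Apply λ = hc/E: λ = 1.542e-10 m.
Converting to Å: λ = 1.542 Å ≈ 1.54 Å.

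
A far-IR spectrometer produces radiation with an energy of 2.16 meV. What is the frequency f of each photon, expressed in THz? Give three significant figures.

0.522 THz

Convert to SI: E = 2.16 meV = 3.4607 × 10^-22 J.
Since f = E/h for a photon, f = 5.223 × 10^11 Hz.
Converting to THz: f = 0.5223 THz ≈ 0.522 THz.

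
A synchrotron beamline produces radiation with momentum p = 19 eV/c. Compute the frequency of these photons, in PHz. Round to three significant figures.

Take h = 6.62607015e-34 J·s, c = 2.99792458e8 m/s, 1 eV = 1.602176634e-19 J.
First convert: p = 19 eV/c = 1.0154e-26 kg·m/s.
Apply f = pc/h: f = 4.594e15 Hz.
Converting to PHz: f = 4.594 PHz ≈ 4.59 PHz.

4.59 PHz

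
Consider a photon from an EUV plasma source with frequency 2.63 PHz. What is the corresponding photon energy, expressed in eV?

First convert: f = 2.63 PHz = 2.63 × 10^15 Hz.
Since E = hf for a photon, E = 1.743 × 10^-18 J.
Converting to eV: E = 10.88 eV ≈ 10.9 eV.

10.9 eV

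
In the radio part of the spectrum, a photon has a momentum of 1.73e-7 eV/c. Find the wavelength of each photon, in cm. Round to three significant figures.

Use h = 6.62607015e-34 J·s, c = 2.99792458e8 m/s, 1 eV = 1.602176634e-19 J.
First convert: p = 1.73e-7 eV/c = 9.2456e-35 kg·m/s.
For a photon λ = h/p, so λ = 7.167 m.
Converting to cm: λ = 716.7 cm ≈ 717 cm.

717 cm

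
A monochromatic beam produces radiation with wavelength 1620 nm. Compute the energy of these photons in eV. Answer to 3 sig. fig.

0.765 eV

Take h = 6.62607015 × 10^-34 J·s, c = 2.99792458 × 10^8 m/s, 1 eV = 1.602176634 × 10^-19 J.
Convert to SI: λ = 1620 nm = 1.62 × 10^-6 m.
The photon relation is E = hc/λ, giving E = 1.226 × 10^-19 J.
Converting to eV: E = 0.7653 eV ≈ 0.765 eV.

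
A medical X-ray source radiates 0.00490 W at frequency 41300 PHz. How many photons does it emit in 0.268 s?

4.80e10 photons

Total energy: E_total = P·t = 0.00490 × 0.268 = 0.001313 J.
Per-photon energy: E = 2.737e-14 J.
N = E_total / E_photon = 4.80e10.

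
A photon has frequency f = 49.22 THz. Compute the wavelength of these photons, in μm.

Use c = 2.99792458 × 10^8 m/s.
In SI units: f = 49.22 THz = 4.922 × 10^13 Hz.
Apply λ = c/f: λ = 6.091 × 10^-6 m.
Converting to μm: λ = 6.091 μm ≈ 6.09 μm.

6.09 μm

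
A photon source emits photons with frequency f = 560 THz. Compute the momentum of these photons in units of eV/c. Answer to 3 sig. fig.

2.32 eV/c

In SI units: f = 560 THz = 5.6 × 10^14 Hz.
Apply p = hf/c: p = 1.238 × 10^-27 kg·m/s.
Converting to eV/c: p = 2.316 eV/c ≈ 2.32 eV/c.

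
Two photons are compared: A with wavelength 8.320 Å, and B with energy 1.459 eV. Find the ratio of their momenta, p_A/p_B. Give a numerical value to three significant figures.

1020

p_A = 7.964·10^-25 kg·m/s (from wavelength = 8.320 Å, via p = h/λ).
p_B = 7.797·10^-28 kg·m/s (from energy = 1.459 eV, via p = E/c).
Ratio = 7.964·10^-25 / 7.797·10^-28 = 1020.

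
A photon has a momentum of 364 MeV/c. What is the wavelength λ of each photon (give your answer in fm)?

3.41 fm

(h = 6.62607015 × 10^-34 J·s, c = 2.99792458 × 10^8 m/s, 1 eV = 1.602176634 × 10^-19 J.)
In SI units: p = 364 MeV/c = 1.9453 × 10^-19 kg·m/s.
The photon relation is λ = h/p, giving λ = 3.406 × 10^-15 m.
Converting to fm: λ = 3.406 fm ≈ 3.41 fm.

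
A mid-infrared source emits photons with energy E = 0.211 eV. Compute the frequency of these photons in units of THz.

In SI units: E = 0.211 eV = 3.3806 × 10^-20 J.
Since f = E/h for a photon, f = 5.102 × 10^13 Hz.
Converting to THz: f = 51.02 THz ≈ 51.0 THz.

51.0 THz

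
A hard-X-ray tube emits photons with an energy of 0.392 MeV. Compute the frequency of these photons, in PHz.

Convert to SI: E = 0.392 MeV = 6.2805 × 10^-14 J.
Apply f = E/h: f = 9.479 × 10^19 Hz.
Converting to PHz: f = 94790 PHz ≈ 9.48 × 10^4 PHz.

9.48 × 10^4 PHz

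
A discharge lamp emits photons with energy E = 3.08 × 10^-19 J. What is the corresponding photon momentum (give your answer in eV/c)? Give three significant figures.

1.92 eV/c

Apply p = E/c: p = 1.027 × 10^-27 kg·m/s.
Converting to eV/c: p = 1.922 eV/c ≈ 1.92 eV/c.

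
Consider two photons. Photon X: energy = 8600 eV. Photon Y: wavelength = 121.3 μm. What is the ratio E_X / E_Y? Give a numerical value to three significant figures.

E_X = 1.378 × 10^-15 J (from energy = 8600 eV, via E given directly).
E_Y = 1.638 × 10^-21 J (from wavelength = 121.3 μm, via E = hc/λ).
Ratio = 1.378 × 10^-15 / 1.638 × 10^-21 = 8.41 × 10^5.

8.41 × 10^5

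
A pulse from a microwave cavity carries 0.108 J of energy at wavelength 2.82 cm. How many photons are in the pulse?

Per-photon energy: E = 7.044 × 10^-24 J (from wavelength = 2.82 cm).
N = E_total / E_photon = 0.108 J / 7.044 × 10^-24 J = 1.53 × 10^22.

1.53 × 10^22 photons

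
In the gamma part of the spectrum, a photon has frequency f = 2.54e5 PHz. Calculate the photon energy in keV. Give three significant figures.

1050 keV

In SI units: f = 2.54e5 PHz = 2.54e20 Hz.
Apply E = hf: E = 1.683e-13 J.
Converting to keV: E = 1050 keV ≈ 1050 keV.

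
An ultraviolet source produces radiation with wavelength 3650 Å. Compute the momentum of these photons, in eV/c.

Use h = 6.62607015e-34 J·s, c = 2.99792458e8 m/s, 1 eV = 1.602176634e-19 J.
In SI units: λ = 3650 Å = 3.65e-7 m.
Apply p = h/λ: p = 1.815e-27 kg·m/s.
Converting to eV/c: p = 3.397 eV/c ≈ 3.40 eV/c.

3.40 eV/c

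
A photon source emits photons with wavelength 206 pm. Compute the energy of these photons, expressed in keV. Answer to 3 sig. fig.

6.02 keV

(h = 6.62607015·10^-34 J·s, c = 2.99792458·10^8 m/s, 1 eV = 1.602176634·10^-19 J.)
First convert: λ = 206 pm = 2.06·10^-10 m.
Since E = hc/λ for a photon, E = 9.643·10^-16 J.
Converting to keV: E = 6.019 keV ≈ 6.02 keV.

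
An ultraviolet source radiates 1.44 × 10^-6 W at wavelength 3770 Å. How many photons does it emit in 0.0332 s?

9.07 × 10^10 photons

Total energy: E_total = P·t = 1.44 × 10^-6 × 0.0332 = 4.781 × 10^-8 J.
Per-photon energy: E = 5.269 × 10^-19 J.
N = E_total / E_photon = 9.07 × 10^10.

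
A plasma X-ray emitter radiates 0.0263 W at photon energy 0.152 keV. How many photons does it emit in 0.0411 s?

Total energy: E_total = P·t = 0.0263 × 0.0411 = 0.001081 J.
Per-photon energy: E = 2.435e-17 J.
N = E_total / E_photon = 4.44e13.

4.44e13 photons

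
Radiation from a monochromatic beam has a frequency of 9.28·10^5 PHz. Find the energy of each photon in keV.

3840 keV

Take h = 6.62607015·10^-34 J·s, 1 eV = 1.602176634·10^-19 J.
In SI units: f = 9.28·10^5 PHz = 9.28·10^20 Hz.
Apply E = hf: E = 6.149·10^-13 J.
Converting to keV: E = 3838 keV ≈ 3840 keV.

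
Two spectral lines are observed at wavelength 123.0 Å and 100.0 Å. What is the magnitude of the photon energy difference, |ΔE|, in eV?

23.2 eV

Using E = hc/λ: E₁ = 1.6150·10^-17 J, E₂ = 1.9864·10^-17 J.
|ΔE| = |1.6150·10^-17 − 1.9864·10^-17| = 3.71·10^-18 J = 23.2 eV.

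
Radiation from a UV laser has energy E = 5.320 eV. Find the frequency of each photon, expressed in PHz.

1.29 PHz

Convert to SI: E = 5.320 eV = 8.5236e-19 J.
For a photon f = E/h, so f = 1.286e15 Hz.
Converting to PHz: f = 1.286 PHz ≈ 1.29 PHz.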